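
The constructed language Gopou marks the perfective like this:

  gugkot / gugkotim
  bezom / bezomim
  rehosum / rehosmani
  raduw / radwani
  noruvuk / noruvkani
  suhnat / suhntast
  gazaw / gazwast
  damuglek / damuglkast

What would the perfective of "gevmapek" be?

"gevmapek" has last vowel 'e'. The one such stem in the data (damuglek → damuglkast) deletes the last vowel and adds -ast (as do suhnat, gazaw), so the same rule applies.
The other patterns: stems whose last vowel is 'o' add -im; stems whose last vowel is 'u' delete the last vowel and add -ani.
So gevmapek → gevmapkast.

gevmapkast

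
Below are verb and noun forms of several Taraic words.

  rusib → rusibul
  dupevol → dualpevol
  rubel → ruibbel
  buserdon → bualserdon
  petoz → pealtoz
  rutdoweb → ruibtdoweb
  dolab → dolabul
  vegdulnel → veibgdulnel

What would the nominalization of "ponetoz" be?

dupevol and rubel both end in -l yet inflect differently (dualpevol, ruibbel), so the final letter is not what conditions the rule; the last vowel is.
"ponetoz" has last vowel 'o'. The stems whose last vowel is 'o' (petoz → pealtoz, dupevol → dualpevol, buserdon → bualserdon) insert -al- after the first vowel.
So ponetoz → poalnetoz.

poalnetoz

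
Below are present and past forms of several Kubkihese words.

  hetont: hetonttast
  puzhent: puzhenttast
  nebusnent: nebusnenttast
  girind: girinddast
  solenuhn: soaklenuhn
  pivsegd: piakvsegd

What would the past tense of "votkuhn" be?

girind and pivsegd both end in -d yet inflect differently (girinddast, piakvsegd), so the final letter is not what conditions the rule; the second-to-last letter is.
"votkuhn" has second-to-last letter 'h'. The one such stem in the data (solenuhn → soaklenuhn) inserts -ak- after the first vowel (as does pivsegd), so the same rule applies.
The other pattern: stems whose second-to-last letter is 'n' double the final consonant and add -ast.
So votkuhn → voaktkuhn.

voaktkuhn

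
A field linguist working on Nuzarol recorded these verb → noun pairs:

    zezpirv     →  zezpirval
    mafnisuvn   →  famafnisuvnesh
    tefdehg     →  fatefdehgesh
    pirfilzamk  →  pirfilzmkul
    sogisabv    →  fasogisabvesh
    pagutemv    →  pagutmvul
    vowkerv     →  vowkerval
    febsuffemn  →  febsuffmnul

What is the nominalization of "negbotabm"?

"negbotabm" has second-to-last letter 'b'. The one such stem in the data (sogisabv → fasogisabvesh) adds fa- … -esh around the stem, so the same rule applies.
The other patterns: stems whose second-to-last letter is 'r' add -al; stems whose second-to-last letter is 'm' delete the last vowel and add -ul.
So negbotabm → fanegbotabmesh.

fanegbotabmesh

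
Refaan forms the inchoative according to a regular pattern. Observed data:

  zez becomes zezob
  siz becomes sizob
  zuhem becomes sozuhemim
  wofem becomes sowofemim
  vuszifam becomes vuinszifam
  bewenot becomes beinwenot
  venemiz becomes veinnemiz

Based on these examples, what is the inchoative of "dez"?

zuhem and vuszifam both end in -m yet inflect differently (sozuhemim, vuinszifam), so the final letter is not what conditions the rule; the number of vowels is.
"dez" has 1 vowel. The stems with 1 vowel (zez → zezob, siz → sizob) add -ob.
The other patterns: stems with 2 vowels add so- … -im around the stem; stems with 3 vowels insert -in- after the first vowel.
So dez → dezob.

dezob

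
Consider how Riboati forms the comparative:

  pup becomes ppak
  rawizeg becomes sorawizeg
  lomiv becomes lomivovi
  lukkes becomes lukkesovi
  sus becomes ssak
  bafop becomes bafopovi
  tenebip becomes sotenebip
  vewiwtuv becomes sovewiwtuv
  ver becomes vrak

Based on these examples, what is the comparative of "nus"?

nsak

pup and bafop both end in -p yet inflect differently (ppak, bafopovi), so the final letter is not what conditions the rule; the number of vowels is.
"nus" has 1 vowel. The stems with 1 vowel (pup → ppak, sus → ssak, ver → vrak) delete the last vowel and add -ak.
So nus → nsak.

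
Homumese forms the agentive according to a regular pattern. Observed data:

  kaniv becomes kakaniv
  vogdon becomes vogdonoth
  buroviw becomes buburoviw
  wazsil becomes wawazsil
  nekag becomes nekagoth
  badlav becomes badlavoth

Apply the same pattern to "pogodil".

popogodil

"pogodil" has last vowel 'i'. The stems whose last vowel is 'i' (buroviw → buburoviw, kaniv → kakaniv, wazsil → wawazsil) repeat the first consonant+vowel as a prefix.
So pogodil → popogodil.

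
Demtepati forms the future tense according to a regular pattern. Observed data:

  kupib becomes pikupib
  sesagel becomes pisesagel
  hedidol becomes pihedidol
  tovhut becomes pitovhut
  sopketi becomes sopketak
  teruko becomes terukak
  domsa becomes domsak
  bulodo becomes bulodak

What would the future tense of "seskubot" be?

kupib and sopketi both have last vowel 'i' yet inflect differently (pikupib, sopketak), so the last vowel is not what conditions the rule; whether the stem ends in a vowel or a consonant is.
"seskubot" ends in a consonant. The stems ending in a consonant (kupib → pikupib, sesagel → pisesagel, hedidol → pihedidol) add the prefix pi-.
The other pattern: stems ending in a vowel drop the final letter and add -ak.
So seskubot → piseskubot.

piseskubot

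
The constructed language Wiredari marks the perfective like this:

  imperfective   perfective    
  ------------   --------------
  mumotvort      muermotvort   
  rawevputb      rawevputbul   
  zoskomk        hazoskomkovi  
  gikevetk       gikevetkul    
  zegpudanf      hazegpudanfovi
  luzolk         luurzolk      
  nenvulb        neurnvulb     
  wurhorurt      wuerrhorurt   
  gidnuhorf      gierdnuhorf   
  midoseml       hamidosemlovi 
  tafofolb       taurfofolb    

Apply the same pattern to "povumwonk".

hapovumwonkovi

rawevputb and tafofolb both end in -b yet inflect differently (rawevputbul, taurfofolb), so the final letter is not what conditions the rule; the second-to-last letter is.
"povumwonk" has second-to-last letter 'n'. The one such stem in the data (zegpudanf → hazegpudanfovi) adds ha- … -ovi around the stem, so the same rule applies.
So povumwonk → hapovumwonkovi.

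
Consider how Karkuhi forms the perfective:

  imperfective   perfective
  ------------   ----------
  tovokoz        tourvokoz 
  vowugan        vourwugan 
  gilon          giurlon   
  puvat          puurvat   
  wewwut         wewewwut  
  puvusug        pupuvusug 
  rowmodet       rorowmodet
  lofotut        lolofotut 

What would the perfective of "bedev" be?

puvat and wewwut both end in -t yet inflect differently (puurvat, wewewwut), so the final letter is not what conditions the rule; the last vowel is.
"bedev" has last vowel 'e'. The one such stem in the data (rowmodet → rorowmodet) repeats the first consonant+vowel as a prefix (as do wewwut, puvusug), so the same rule applies.
The other pattern: stems whose last vowel is 'a' or 'o' insert -ur- after the first vowel.
So bedev → bebedev.

bebedev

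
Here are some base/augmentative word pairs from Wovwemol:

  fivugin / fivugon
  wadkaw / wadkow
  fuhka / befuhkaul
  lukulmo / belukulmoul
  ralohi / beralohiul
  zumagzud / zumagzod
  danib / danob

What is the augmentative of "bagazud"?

bagazod

ralohi and danib both have last vowel 'i' yet inflect differently (beralohiul, danob), so the last vowel is not what conditions the rule; whether the stem ends in a vowel or a consonant is.
"bagazud" ends in a consonant. The stems ending in a consonant (danib → danob, wadkaw → wadkow, zumagzud → zumagzod) change the last vowel to 'o'.
So bagazud → bagazod.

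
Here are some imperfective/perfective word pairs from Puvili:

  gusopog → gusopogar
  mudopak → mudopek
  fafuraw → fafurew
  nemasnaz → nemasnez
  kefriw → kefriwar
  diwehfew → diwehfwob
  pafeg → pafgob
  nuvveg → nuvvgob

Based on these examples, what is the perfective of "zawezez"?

pafeg and gusopog both end in -g yet inflect differently (pafgob, gusopogar), so the final letter is not what conditions the rule; the last vowel is.
"zawezez" has last vowel 'e'. The stems whose last vowel is 'e' (pafeg → pafgob, diwehfew → diwehfwob, nuvveg → nuvvgob) delete the last vowel and add -ob.
The other patterns: stems whose last vowel is 'i' or 'o' add -ar; stems whose last vowel is 'a' change the last vowel to 'e'.
So zawezez → zawezzob.

zawezzob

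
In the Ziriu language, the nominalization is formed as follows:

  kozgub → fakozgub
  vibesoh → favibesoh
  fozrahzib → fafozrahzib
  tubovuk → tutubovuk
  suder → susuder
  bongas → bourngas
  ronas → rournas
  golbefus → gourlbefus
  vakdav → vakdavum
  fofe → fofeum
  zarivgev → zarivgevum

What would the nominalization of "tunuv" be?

tunuvum

kozgub and tubovuk both have last vowel 'u' yet inflect differently (fakozgub, tutubovuk), so the last vowel is not what conditions the rule; the final letter is.
"tunuv" ends in -v. The stems ending in -v (vakdav → vakdavum, zarivgev → zarivgevum) add -um.
So tunuv → tunuvum.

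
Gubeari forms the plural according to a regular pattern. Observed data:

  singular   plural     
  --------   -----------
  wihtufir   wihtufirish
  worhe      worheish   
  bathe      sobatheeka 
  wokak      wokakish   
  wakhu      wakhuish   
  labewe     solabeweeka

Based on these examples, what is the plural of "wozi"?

worhe and bathe both end in -e yet inflect differently (worheish, sobatheeka), so the final letter is not what conditions the rule; the first letter is.
"wozi" begins with w-. The stems beginning with w- (worhe → worheish, wakhu → wakhuish, wokak → wokakish) add -ish.
The other pattern: stems beginning with b- or l- add so- … -eka around the stem.
So wozi → woziish.

woziish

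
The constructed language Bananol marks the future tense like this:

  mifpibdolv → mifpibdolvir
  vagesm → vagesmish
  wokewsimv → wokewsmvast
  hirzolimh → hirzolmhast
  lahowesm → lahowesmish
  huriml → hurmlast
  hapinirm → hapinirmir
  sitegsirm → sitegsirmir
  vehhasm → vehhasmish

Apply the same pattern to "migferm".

migfermir

vehhasm and hapinirm both end in -m yet inflect differently (vehhasmish, hapinirmir), so the final letter is not what conditions the rule; the second-to-last letter is.
"migferm" has second-to-last letter 'r'. The stems whose second-to-last letter is 'r' (hapinirm → hapinirmir, sitegsirm → sitegsirmir) add -ir.
The other patterns: stems whose second-to-last letter is 's' add -ish; stems whose second-to-last letter is 'm' delete the last vowel and add -ast.
So migferm → migfermir.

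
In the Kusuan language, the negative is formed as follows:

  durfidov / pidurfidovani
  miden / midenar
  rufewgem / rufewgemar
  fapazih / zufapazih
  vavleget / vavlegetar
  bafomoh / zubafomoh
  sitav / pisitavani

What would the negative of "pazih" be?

zupazih

bafomoh and durfidov both have last vowel 'o' yet inflect differently (zubafomoh, pidurfidovani), so the last vowel is not what conditions the rule; the final letter is.
"pazih" ends in -h. The stems ending in -h (bafomoh → zubafomoh, fapazih → zufapazih) add the prefix zu-.
The other patterns: stems ending in -v add pi- … -ani around the stem; stems ending in -m, -n or -t add -ar.
So pazih → zupazih.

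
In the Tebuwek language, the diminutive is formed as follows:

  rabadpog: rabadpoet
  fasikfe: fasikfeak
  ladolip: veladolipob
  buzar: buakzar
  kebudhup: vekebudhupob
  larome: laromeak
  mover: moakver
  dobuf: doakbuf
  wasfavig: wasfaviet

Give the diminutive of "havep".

ladolip and wasfavig both have last vowel 'i' yet inflect differently (veladolipob, wasfaviet), so the last vowel is not what conditions the rule; the final letter is.
"havep" ends in -p. The stems ending in -p (kebudhup → vekebudhupob, ladolip → veladolipob) add ve- … -ob around the stem.
So havep → vehavepob.

vehavepob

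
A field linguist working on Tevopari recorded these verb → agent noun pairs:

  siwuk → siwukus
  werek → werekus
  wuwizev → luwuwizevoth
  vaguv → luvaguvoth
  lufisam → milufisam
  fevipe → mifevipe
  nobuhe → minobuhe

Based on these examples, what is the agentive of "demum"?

midemum

vaguv and siwuk both have last vowel 'u' yet inflect differently (luvaguvoth, siwukus), so the last vowel is not what conditions the rule; the final letter is.
"demum" ends in -m. The one such stem in the data (lufisam → milufisam) adds the prefix mi-, so the same rule applies.
The other patterns: stems ending in -v add lu- … -oth around the stem; stems ending in -k add -us.
So demum → midemum.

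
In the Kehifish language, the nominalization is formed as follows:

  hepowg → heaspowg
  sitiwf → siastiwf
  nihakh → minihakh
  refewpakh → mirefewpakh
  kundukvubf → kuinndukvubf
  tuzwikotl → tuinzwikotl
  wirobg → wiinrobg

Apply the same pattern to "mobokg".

sitiwf and kundukvubf both end in -f yet inflect differently (siastiwf, kuinndukvubf), so the final letter is not what conditions the rule; the second-to-last letter is.
"mobokg" has second-to-last letter 'k'. The stems whose second-to-last letter is 'k' (nihakh → minihakh, refewpakh → mirefewpakh) add the prefix mi-.
So mobokg → mimobokg.

mimobokg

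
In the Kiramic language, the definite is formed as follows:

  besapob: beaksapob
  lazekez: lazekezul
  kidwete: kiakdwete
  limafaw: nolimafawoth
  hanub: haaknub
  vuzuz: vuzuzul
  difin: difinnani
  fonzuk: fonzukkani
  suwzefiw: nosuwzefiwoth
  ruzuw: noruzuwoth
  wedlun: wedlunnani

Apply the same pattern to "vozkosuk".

vozkosukkani

suwzefiw and difin both have last vowel 'i' yet inflect differently (nosuwzefiwoth, difinnani), so the last vowel is not what conditions the rule; the final letter is.
"vozkosuk" ends in -k. The one such stem in the data (fonzuk → fonzukkani) doubles the final consonant and adds -ani (as do difin, wedlun), so the same rule applies.
So vozkosuk → vozkosukkani.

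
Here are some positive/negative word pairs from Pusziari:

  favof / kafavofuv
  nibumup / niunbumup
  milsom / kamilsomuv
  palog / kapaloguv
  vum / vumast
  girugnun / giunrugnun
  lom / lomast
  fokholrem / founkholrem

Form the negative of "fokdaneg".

founkdaneg

lom and milsom both end in -m yet inflect differently (lomast, kamilsomuv), so the final letter is not what conditions the rule; the number of vowels is.
"fokdaneg" has 3 vowels. The stems with 3 vowels (fokholrem → founkholrem, nibumup → niunbumup, girugnun → giunrugnun) insert -un- after the first vowel.
So fokdaneg → founkdaneg.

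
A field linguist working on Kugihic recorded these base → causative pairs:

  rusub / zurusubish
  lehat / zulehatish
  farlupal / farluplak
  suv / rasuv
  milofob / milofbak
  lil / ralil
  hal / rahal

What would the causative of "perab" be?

zuperabish

rusub and milofob both end in -b yet inflect differently (zurusubish, milofbak), so the final letter is not what conditions the rule; the number of vowels is.
"perab" has 2 vowels. The stems with 2 vowels (lehat → zulehatish, rusub → zurusubish) add zu- … -ish around the stem.
So perab → zuperabish.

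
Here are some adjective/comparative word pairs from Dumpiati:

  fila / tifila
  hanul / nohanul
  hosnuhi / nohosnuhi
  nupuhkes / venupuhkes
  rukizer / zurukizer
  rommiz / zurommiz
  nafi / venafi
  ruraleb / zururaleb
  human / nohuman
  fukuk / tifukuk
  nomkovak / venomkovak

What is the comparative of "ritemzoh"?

zuritemzoh

"ritemzoh" begins with r-. The stems beginning with r- (rommiz → zurommiz, ruraleb → zururaleb, rukizer → zurukizer) add the prefix zu-.
So ritemzoh → zuritemzoh.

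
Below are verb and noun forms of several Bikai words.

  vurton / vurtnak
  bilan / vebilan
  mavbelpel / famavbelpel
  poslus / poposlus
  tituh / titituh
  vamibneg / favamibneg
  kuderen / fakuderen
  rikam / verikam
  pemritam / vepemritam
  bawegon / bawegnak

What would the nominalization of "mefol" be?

meflak

bilan and vurton both end in -n yet inflect differently (vebilan, vurtnak), so the final letter is not what conditions the rule; the last vowel is.
"mefol" has last vowel 'o'. The stems whose last vowel is 'o' (vurton → vurtnak, bawegon → bawegnak) delete the last vowel and add -ak.
So mefol → meflak.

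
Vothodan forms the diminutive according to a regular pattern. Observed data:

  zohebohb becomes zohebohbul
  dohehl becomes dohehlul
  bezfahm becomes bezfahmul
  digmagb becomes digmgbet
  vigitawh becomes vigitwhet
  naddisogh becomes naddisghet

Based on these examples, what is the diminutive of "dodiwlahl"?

"dodiwlahl" has second-to-last letter 'h'. The stems whose second-to-last letter is 'h' (zohebohb → zohebohbul, dohehl → dohehlul, bezfahm → bezfahmul) add -ul.
So dodiwlahl → dodiwlahlul.

dodiwlahlul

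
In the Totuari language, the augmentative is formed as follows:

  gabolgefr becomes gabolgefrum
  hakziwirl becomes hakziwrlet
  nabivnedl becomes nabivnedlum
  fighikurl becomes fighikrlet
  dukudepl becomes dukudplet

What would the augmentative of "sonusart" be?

dukudepl and nabivnedl both end in -l yet inflect differently (dukudplet, nabivnedlum), so the final letter is not what conditions the rule; the second-to-last letter is.
"sonusart" has second-to-last letter 'r'. The stems whose second-to-last letter is 'r' (fighikurl → fighikrlet, hakziwirl → hakziwrlet) delete the last vowel and add -et.
The other pattern: stems whose second-to-last letter is 'd' or 'f' add -um.
So sonusart → sonusrtet.

sonusrtet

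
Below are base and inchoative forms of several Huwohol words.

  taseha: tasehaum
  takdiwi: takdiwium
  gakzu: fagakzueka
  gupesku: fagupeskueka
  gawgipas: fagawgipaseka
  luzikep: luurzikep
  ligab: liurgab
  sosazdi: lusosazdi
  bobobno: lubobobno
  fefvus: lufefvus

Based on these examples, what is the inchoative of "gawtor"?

fagawtoreka

"gawtor" begins with g-. The stems beginning with g- (gakzu → fagakzueka, gupesku → fagupeskueka, gawgipas → fagawgipaseka) add fa- … -eka around the stem.
The other patterns: stems beginning with t- add -um; stems beginning with l- insert -ur- after the first vowel; stems beginning with b-, f- or s- add the prefix lu-.
So gawtor → fagawtoreka.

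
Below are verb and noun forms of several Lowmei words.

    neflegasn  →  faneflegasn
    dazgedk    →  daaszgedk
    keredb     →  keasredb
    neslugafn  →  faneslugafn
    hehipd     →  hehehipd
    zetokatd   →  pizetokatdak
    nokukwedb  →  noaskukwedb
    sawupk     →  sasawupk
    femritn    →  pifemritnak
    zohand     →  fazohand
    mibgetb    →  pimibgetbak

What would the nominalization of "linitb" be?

pilinitbak

"linitb" has second-to-last letter 't'. The stems whose second-to-last letter is 't' (zetokatd → pizetokatdak, femritn → pifemritnak, mibgetb → pimibgetbak) add pi- … -ak around the stem.
So linitb → pilinitbak.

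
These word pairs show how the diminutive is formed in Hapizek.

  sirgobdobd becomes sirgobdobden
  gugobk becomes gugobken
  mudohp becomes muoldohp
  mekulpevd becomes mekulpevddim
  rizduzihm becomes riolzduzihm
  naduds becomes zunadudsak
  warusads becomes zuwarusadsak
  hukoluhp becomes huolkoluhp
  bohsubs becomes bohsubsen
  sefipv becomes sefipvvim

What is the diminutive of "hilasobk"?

"hilasobk" has second-to-last letter 'b'. The stems whose second-to-last letter is 'b' (gugobk → gugobken, sirgobdobd → sirgobdobden, bohsubs → bohsubsen) add -en.
The other patterns: stems whose second-to-last letter is 'h' insert -ol- after the first vowel; stems whose second-to-last letter is 'd' add zu- … -ak around the stem; stems whose second-to-last letter is 'p' or 'v' double the final consonant and add -im.
So hilasobk → hilasobken.

hilasobken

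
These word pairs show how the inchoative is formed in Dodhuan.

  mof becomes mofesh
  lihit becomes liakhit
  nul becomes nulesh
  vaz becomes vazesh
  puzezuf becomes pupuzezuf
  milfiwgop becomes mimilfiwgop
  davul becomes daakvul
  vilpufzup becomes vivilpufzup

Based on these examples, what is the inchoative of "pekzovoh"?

"pekzovoh" has 3 vowels. The stems with 3 vowels (milfiwgop → mimilfiwgop, vilpufzup → vivilpufzup, puzezuf → pupuzezuf) repeat the first consonant+vowel as a prefix.
The other patterns: stems with 1 vowel add -esh; stems with 2 vowels insert -ak- after the first vowel.
So pekzovoh → pepekzovoh.

pepekzovoh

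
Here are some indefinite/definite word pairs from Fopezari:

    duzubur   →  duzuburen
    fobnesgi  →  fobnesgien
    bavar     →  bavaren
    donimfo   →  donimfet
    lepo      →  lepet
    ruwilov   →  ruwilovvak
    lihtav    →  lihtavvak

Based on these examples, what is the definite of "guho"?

donimfo and ruwilov both have last vowel 'o' yet inflect differently (donimfet, ruwilovvak), so the last vowel is not what conditions the rule; the final letter is.
"guho" ends in -o. The stems ending in -o (donimfo → donimfet, lepo → lepet) drop the final letter and add -et.
The other patterns: stems ending in -i or -r add -en; stems ending in -v double the final consonant and add -ak.
So guho → guhet.

guhet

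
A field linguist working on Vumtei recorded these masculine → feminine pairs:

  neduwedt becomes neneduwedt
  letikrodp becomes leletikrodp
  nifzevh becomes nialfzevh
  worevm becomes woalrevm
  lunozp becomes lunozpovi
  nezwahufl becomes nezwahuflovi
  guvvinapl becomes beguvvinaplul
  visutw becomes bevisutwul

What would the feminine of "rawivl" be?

raalwivl

letikrodp and lunozp both end in -p yet inflect differently (leletikrodp, lunozpovi), so the final letter is not what conditions the rule; the second-to-last letter is.
"rawivl" has second-to-last letter 'v'. The stems whose second-to-last letter is 'v' (nifzevh → nialfzevh, worevm → woalrevm) insert -al- after the first vowel.
The other patterns: stems whose second-to-last letter is 'd' repeat the first consonant+vowel as a prefix; stems whose second-to-last letter is 'f' or 'z' add -ovi; stems whose second-to-last letter is 'p' or 't' add be- … -ul around the stem.
So rawivl → raalwivl.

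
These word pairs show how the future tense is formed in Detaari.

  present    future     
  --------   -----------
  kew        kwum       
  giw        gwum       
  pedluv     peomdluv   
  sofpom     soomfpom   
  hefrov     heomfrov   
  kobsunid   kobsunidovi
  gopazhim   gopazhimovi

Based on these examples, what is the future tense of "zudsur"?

"zudsur" has 2 vowels. The stems with 2 vowels (pedluv → peomdluv, sofpom → soomfpom, hefrov → heomfrov) insert -om- after the first vowel.
So zudsur → zuomdsur.

zuomdsur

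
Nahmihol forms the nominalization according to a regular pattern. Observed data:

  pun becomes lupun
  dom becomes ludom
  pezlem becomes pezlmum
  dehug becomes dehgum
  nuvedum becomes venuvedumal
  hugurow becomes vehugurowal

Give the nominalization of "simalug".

vesimalugal

"simalug" has 3 vowels. The stems with 3 vowels (nuvedum → venuvedumal, hugurow → vehugurowal) add ve- … -al around the stem.
The other patterns: stems with 1 vowel add the prefix lu-; stems with 2 vowels delete the last vowel and add -um.
So simalug → vesimalugal.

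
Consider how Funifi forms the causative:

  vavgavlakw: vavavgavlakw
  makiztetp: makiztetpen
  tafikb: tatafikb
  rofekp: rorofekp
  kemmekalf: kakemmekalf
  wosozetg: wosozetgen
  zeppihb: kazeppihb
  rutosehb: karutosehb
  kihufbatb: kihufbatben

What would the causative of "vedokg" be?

"vedokg" has second-to-last letter 'k'. The stems whose second-to-last letter is 'k' (tafikb → tatafikb, rofekp → rorofekp, vavgavlakw → vavavgavlakw) repeat the first consonant+vowel as a prefix.
So vedokg → vevedokg.

vevedokg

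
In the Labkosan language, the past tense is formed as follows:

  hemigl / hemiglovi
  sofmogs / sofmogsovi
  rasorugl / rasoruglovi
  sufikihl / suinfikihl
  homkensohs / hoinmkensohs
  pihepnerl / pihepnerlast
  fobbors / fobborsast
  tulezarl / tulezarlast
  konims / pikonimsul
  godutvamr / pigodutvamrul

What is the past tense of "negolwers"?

"negolwers" has second-to-last letter 'r'. The stems whose second-to-last letter is 'r' (pihepnerl → pihepnerlast, fobbors → fobborsast, tulezarl → tulezarlast) add -ast.
So negolwers → negolwersast.

negolwersast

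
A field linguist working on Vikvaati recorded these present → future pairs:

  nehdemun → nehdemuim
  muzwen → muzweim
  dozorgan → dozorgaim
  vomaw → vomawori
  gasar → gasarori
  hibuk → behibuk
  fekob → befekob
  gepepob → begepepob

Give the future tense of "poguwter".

dozorgan and vomaw both have last vowel 'a' yet inflect differently (dozorgaim, vomawori), so the last vowel is not what conditions the rule; the final letter is.
"poguwter" ends in -r. The one such stem in the data (gasar → gasarori) adds -ori, so the same rule applies.
The other patterns: stems ending in -n drop the final letter and add -im; stems ending in -b or -k add the prefix be-.
So poguwter → poguwterori.

poguwterori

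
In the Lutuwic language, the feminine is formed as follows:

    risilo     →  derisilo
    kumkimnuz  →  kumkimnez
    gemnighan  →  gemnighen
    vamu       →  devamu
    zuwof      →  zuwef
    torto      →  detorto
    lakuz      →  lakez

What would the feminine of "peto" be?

zuwof and torto both have last vowel 'o' yet inflect differently (zuwef, detorto), so the last vowel is not what conditions the rule; whether the stem ends in a vowel or a consonant is.
"peto" ends in a vowel. The stems ending in a vowel (torto → detorto, risilo → derisilo, vamu → devamu) add the prefix de-.
So peto → depeto.

depeto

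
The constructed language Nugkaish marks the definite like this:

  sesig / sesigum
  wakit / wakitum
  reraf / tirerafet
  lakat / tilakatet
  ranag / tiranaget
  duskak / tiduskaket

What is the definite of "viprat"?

"viprat" has last vowel 'a'. The stems whose last vowel is 'a' (reraf → tirerafet, lakat → tilakatet, ranag → tiranaget) add ti- … -et around the stem.
So viprat → tivipratet.

tivipratet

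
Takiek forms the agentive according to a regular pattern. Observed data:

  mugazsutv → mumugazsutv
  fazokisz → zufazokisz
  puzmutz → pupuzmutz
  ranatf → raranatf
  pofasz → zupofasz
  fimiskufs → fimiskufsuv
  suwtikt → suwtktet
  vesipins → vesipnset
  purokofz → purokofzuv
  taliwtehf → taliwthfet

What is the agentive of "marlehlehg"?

"marlehlehg" has second-to-last letter 'h'. The one such stem in the data (taliwtehf → taliwthfet) deletes the last vowel and adds -et (as do suwtikt, vesipins), so the same rule applies.
So marlehlehg → marlehlhget.

marlehlhget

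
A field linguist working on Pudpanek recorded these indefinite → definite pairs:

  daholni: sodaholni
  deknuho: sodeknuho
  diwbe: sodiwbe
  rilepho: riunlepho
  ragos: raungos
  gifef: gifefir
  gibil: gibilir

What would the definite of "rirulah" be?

riunrulah

"rirulah" begins with r-. The stems beginning with r- (rilepho → riunlepho, ragos → raungos) insert -un- after the first vowel.
The other patterns: stems beginning with d- add the prefix so-; stems beginning with g- add -ir.
So rirulah → riunrulah.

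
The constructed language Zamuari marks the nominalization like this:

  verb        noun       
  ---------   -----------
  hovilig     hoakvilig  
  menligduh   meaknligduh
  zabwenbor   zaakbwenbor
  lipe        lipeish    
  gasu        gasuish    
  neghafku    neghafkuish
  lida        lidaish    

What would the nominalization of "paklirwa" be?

paklirwaish

"paklirwa" ends in a vowel. The stems ending in a vowel (lipe → lipeish, gasu → gasuish, neghafku → neghafkuish) add -ish.
The other pattern: stems ending in a consonant insert -ak- after the first vowel.
So paklirwa → paklirwaish.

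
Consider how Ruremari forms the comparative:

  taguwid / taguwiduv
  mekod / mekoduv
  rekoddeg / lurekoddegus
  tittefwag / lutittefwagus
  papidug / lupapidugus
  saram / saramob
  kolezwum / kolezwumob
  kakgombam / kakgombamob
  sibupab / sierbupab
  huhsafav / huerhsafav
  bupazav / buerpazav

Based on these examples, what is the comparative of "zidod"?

"zidod" ends in -d. The stems ending in -d (taguwid → taguwiduv, mekod → mekoduv) add -uv.
So zidod → zidoduv.

zidoduv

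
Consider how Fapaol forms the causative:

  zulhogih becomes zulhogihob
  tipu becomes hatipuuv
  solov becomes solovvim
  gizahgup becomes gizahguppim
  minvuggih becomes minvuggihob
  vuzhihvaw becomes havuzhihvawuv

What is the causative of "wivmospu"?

gizahgup and tipu both have last vowel 'u' yet inflect differently (gizahguppim, hatipuuv), so the last vowel is not what conditions the rule; the final letter is.
"wivmospu" ends in -u. The one such stem in the data (tipu → hatipuuv) adds ha- … -uv around the stem, so the same rule applies.
The other patterns: stems ending in -p or -v double the final consonant and add -im; stems ending in -h add -ob.
So wivmospu → hawivmospuuv.

hawivmospuuv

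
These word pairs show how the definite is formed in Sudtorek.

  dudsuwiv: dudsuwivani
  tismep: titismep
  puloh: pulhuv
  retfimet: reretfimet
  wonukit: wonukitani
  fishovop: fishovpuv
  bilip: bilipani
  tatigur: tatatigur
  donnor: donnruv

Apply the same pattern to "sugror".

fishovop and bilip both end in -p yet inflect differently (fishovpuv, bilipani), so the final letter is not what conditions the rule; the last vowel is.
"sugror" has last vowel 'o'. The stems whose last vowel is 'o' (fishovop → fishovpuv, puloh → pulhuv, donnor → donnruv) delete the last vowel and add -uv.
The other patterns: stems whose last vowel is 'i' add -ani; stems whose last vowel is 'e' or 'u' repeat the first consonant+vowel as a prefix.
So sugror → sugrruv.

sugrruv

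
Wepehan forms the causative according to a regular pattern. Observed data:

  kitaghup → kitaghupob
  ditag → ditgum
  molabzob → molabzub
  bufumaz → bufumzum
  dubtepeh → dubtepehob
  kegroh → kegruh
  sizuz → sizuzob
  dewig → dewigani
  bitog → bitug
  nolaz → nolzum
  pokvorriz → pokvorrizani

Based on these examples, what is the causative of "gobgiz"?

gobgizani

"gobgiz" has last vowel 'i'. The stems whose last vowel is 'i' (pokvorriz → pokvorrizani, dewig → dewigani) add -ani.
So gobgiz → gobgizani.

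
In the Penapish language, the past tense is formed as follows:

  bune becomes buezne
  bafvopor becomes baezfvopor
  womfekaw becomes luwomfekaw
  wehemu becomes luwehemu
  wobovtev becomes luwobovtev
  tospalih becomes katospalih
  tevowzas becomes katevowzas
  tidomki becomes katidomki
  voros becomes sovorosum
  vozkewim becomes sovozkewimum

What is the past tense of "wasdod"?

luwasdod

"wasdod" begins with w-. The stems beginning with w- (womfekaw → luwomfekaw, wehemu → luwehemu, wobovtev → luwobovtev) add the prefix lu-.
So wasdod → luwasdod.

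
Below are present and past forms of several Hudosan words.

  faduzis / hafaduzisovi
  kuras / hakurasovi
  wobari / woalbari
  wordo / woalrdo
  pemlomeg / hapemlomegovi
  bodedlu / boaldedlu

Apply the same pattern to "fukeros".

hafukerosovi

wobari and faduzis both have last vowel 'i' yet inflect differently (woalbari, hafaduzisovi), so the last vowel is not what conditions the rule; whether the stem ends in a vowel or a consonant is.
"fukeros" ends in a consonant. The stems ending in a consonant (kuras → hakurasovi, pemlomeg → hapemlomegovi, faduzis → hafaduzisovi) add ha- … -ovi around the stem.
So fukeros → hafukerosovi.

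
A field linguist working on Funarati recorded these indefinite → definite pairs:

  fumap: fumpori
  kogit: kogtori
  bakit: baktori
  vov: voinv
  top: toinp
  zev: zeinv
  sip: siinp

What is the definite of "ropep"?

fumap and top both end in -p yet inflect differently (fumpori, toinp), so the final letter is not what conditions the rule; the number of vowels is.
"ropep" has 2 vowels. The stems with 2 vowels (fumap → fumpori, kogit → kogtori, bakit → baktori) delete the last vowel and add -ori.
The other pattern: stems with 1 vowel insert -in- after the first vowel.
So ropep → roppori.

roppori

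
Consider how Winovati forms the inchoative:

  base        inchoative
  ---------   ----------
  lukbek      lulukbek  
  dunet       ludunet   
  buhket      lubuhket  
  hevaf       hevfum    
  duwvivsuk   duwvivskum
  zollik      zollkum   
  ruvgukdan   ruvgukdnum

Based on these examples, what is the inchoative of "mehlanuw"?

lukbek and duwvivsuk both end in -k yet inflect differently (lulukbek, duwvivskum), so the final letter is not what conditions the rule; the last vowel is.
"mehlanuw" has last vowel 'u'. The one such stem in the data (duwvivsuk → duwvivskum) deletes the last vowel and adds -um (as do hevaf, zollik), so the same rule applies.
So mehlanuw → mehlanwum.

mehlanwum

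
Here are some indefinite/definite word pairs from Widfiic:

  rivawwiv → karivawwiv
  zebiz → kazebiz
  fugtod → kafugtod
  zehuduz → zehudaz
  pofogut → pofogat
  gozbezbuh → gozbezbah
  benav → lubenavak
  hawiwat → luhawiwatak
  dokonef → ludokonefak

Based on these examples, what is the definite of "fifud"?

zebiz and zehuduz both end in -z yet inflect differently (kazebiz, zehudaz), so the final letter is not what conditions the rule; the last vowel is.
"fifud" has last vowel 'u'. The stems whose last vowel is 'u' (zehuduz → zehudaz, pofogut → pofogat, gozbezbuh → gozbezbah) change the last vowel to 'a'.
So fifud → fifad.

fifad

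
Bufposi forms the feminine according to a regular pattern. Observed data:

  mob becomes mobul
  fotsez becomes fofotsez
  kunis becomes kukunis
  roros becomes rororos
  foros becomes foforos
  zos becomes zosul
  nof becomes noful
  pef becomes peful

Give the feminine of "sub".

zos and roros both end in -s yet inflect differently (zosul, rororos), so the final letter is not what conditions the rule; the number of vowels is.
"sub" has 1 vowel. The stems with 1 vowel (mob → mobul, pef → peful, zos → zosul) add -ul.
So sub → subul.

subul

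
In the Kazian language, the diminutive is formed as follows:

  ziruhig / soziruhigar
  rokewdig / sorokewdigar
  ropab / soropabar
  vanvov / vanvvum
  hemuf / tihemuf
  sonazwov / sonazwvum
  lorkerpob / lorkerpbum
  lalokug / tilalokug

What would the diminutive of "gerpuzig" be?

sogerpuzigar

lalokug and ziruhig both end in -g yet inflect differently (tilalokug, soziruhigar), so the final letter is not what conditions the rule; the last vowel is.
"gerpuzig" has last vowel 'i'. The stems whose last vowel is 'i' (ziruhig → soziruhigar, rokewdig → sorokewdigar) add so- … -ar around the stem.
The other patterns: stems whose last vowel is 'u' add the prefix ti-; stems whose last vowel is 'o' delete the last vowel and add -um.
So gerpuzig → sogerpuzigar.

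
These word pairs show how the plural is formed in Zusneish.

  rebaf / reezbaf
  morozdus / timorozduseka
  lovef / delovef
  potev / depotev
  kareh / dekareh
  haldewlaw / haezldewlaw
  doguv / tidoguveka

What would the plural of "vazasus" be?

potev and doguv both end in -v yet inflect differently (depotev, tidoguveka), so the final letter is not what conditions the rule; the last vowel is.
"vazasus" has last vowel 'u'. The stems whose last vowel is 'u' (doguv → tidoguveka, morozdus → timorozduseka) add ti- … -eka around the stem.
The other patterns: stems whose last vowel is 'e' add the prefix de-; stems whose last vowel is 'a' insert -ez- after the first vowel.
So vazasus → tivazasuseka.

tivazasuseka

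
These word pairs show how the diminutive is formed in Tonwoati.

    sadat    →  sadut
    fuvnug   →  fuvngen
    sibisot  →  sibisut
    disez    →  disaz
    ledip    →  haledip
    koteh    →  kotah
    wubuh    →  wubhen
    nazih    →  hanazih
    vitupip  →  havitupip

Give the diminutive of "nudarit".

hanudarit

koteh and wubuh both end in -h yet inflect differently (kotah, wubhen), so the final letter is not what conditions the rule; the last vowel is.
"nudarit" has last vowel 'i'. The stems whose last vowel is 'i' (vitupip → havitupip, ledip → haledip, nazih → hanazih) add the prefix ha-.
So nudarit → hanudarit.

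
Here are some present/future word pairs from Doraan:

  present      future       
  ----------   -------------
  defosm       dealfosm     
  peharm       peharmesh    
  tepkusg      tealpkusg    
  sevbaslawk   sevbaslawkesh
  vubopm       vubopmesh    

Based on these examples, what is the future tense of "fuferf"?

fuferfesh

"fuferf" has second-to-last letter 'r'. The one such stem in the data (peharm → peharmesh) adds -esh, so the same rule applies.
So fuferf → fuferfesh.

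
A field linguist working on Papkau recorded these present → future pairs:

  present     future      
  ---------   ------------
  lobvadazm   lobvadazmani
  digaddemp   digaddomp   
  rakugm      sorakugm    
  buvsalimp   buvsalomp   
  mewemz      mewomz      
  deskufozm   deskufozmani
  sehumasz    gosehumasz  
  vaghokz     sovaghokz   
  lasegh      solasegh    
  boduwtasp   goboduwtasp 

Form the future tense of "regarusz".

digaddemp and boduwtasp both end in -p yet inflect differently (digaddomp, goboduwtasp), so the final letter is not what conditions the rule; the second-to-last letter is.
"regarusz" has second-to-last letter 's'. The stems whose second-to-last letter is 's' (boduwtasp → goboduwtasp, sehumasz → gosehumasz) add the prefix go-.
The other patterns: stems whose second-to-last letter is 'm' change the last vowel to 'o'; stems whose second-to-last letter is 'z' add -ani; stems whose second-to-last letter is 'g' or 'k' add the prefix so-.
So regarusz → goregarusz.

goregarusz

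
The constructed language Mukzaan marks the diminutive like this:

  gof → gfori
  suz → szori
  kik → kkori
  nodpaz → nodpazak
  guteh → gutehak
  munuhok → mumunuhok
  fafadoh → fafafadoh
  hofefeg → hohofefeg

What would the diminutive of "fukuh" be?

suz and nodpaz both end in -z yet inflect differently (szori, nodpazak), so the final letter is not what conditions the rule; the number of vowels is.
"fukuh" has 2 vowels. The stems with 2 vowels (nodpaz → nodpazak, guteh → gutehak) add -ak.
The other patterns: stems with 1 vowel delete the last vowel and add -ori; stems with 3 vowels repeat the first consonant+vowel as a prefix.
So fukuh → fukuhak.

fukuhak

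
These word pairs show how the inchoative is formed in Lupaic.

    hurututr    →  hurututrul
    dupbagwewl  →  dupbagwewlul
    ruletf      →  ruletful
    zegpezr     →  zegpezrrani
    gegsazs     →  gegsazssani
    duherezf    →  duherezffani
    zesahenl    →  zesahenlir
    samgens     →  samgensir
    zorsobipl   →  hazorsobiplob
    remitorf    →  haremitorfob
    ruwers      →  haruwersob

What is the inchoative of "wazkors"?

hawazkorsob

hurututr and zegpezr both end in -r yet inflect differently (hurututrul, zegpezrrani), so the final letter is not what conditions the rule; the second-to-last letter is.
"wazkors" has second-to-last letter 'r'. The stems whose second-to-last letter is 'r' (remitorf → haremitorfob, ruwers → haruwersob) add ha- … -ob around the stem.
So wazkors → hawazkorsob.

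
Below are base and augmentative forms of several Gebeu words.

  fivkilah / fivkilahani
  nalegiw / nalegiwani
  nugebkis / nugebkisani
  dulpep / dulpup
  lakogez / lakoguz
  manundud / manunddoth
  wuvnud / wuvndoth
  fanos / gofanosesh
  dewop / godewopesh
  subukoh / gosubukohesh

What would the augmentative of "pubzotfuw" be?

nugebkis and fanos both end in -s yet inflect differently (nugebkisani, gofanosesh), so the final letter is not what conditions the rule; the last vowel is.
"pubzotfuw" has last vowel 'u'. The stems whose last vowel is 'u' (manundud → manunddoth, wuvnud → wuvndoth) delete the last vowel and add -oth.
The other patterns: stems whose last vowel is 'a' or 'i' add -ani; stems whose last vowel is 'e' change the last vowel to 'u'; stems whose last vowel is 'o' add go- … -esh around the stem.
So pubzotfuw → pubzotfwoth.

pubzotfwoth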